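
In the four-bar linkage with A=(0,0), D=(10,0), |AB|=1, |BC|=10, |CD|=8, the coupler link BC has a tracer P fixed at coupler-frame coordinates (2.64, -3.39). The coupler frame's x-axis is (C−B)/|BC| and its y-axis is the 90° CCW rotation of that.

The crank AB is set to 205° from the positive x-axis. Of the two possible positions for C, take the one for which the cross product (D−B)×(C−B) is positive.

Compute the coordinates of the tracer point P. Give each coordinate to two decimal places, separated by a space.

3.37 -0.81

A=(0,0), D=(10.00,0)
B = A + 1.00·(cos205°, sin205°) = (-0.9063, -0.4226)
|BD| = 10.9145
circle(B,10.00) ∩ circle(D,8.00): a=7.1064, h=7.0355
  candidates: C₊=(5.9224,6.8828) cross=76.789; C₋=(6.4672,-7.1777) cross=-76.789
  mode + wants cross > 0 → take C=(5.9224,6.8828) (cross=76.789)
ex = (C−B)/|BC| = (0.6829,0.7305); ey = (-0.7305,0.6829)
P = B + 2.64·ex + -3.39·ey = (3.3730,-0.8089)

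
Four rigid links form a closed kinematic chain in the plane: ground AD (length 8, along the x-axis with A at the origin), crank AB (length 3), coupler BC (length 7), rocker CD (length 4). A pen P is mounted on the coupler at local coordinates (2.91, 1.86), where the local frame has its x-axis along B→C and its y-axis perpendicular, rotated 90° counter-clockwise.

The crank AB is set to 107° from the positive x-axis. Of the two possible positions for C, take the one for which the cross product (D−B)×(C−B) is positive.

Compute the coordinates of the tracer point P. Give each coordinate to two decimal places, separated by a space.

A=(0,0), D=(8.00,0)
B = A + 3.00·(cos107°, sin107°) = (-0.8771, 2.8689)
|BD| = 9.3292
circle(B,7.00) ∩ circle(D,4.00): a=6.4332, h=2.7592
  candidates: C₊=(6.0929,3.5161) cross=25.742; C₋=(4.3959,-1.7350) cross=-25.742
  mode + wants cross > 0 → take C=(6.0929,3.5161) (cross=25.742)
ex = (C−B)/|BC| = (0.9957,0.0925); ey = (-0.0925,0.9957)
P = B + 2.91·ex + 1.86·ey = (1.8485,4.9900)

1.85 4.99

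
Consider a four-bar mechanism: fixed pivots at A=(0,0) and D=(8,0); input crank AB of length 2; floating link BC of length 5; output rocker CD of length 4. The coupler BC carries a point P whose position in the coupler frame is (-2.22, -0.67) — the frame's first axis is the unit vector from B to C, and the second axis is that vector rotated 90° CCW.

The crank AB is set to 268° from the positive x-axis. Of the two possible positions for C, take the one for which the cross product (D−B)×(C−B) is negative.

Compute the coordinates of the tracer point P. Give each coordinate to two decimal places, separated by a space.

-2.35 -2.43

A=(0,0), D=(8.00,0)
B = A + 2.00·(cos268°, sin268°) = (-0.0698, -1.9988)
|BD| = 8.3137
circle(B,5.00) ∩ circle(D,4.00): a=4.6981, h=1.7111
  candidates: C₊=(4.0791,0.7916) cross=14.225; C₋=(4.9019,-2.5302) cross=-14.225
  mode - wants cross < 0 → take C=(4.9019,-2.5302) (cross=-14.225)
ex = (C−B)/|BC| = (0.9943,-0.1063); ey = (0.1063,0.9943)
P = B + -2.22·ex + -0.67·ey = (-2.3484,-2.4291)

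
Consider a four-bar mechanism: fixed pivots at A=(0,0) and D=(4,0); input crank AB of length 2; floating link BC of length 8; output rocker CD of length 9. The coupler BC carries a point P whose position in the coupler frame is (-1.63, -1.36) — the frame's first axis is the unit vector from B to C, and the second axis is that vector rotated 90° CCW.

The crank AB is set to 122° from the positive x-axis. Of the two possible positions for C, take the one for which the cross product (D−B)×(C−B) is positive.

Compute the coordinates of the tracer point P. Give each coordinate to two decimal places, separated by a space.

-0.56 -0.37

A=(0,0), D=(4.00,0)
B = A + 2.00·(cos122°, sin122°) = (-1.0598, 1.6961)
|BD| = 5.3365
circle(B,8.00) ∩ circle(D,9.00): a=1.0755, h=7.9274
  candidates: C₊=(2.4794,8.8706) cross=42.305; C₋=(-2.5597,-6.1621) cross=-42.305
  mode + wants cross > 0 → take C=(2.4794,8.8706) (cross=42.305)
ex = (C−B)/|BC| = (0.4424,0.8968); ey = (-0.8968,0.4424)
P = B + -1.63·ex + -1.36·ey = (-0.5613,-0.3674)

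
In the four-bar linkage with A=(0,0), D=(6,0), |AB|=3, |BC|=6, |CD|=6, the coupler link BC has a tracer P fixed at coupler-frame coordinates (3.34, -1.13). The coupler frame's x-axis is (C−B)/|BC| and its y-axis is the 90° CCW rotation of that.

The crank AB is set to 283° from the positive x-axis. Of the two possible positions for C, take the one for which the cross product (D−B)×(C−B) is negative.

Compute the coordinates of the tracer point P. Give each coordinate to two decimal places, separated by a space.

2.96 -5.60

A=(0,0), D=(6.00,0)
B = A + 3.00·(cos283°, sin283°) = (0.6749, -2.9231)
|BD| = 6.0747
circle(B,6.00) ∩ circle(D,6.00): a=3.0373, h=5.1744
  candidates: C₊=(0.8475,3.0744) cross=31.433; C₋=(5.8273,-5.9975) cross=-31.433
  mode - wants cross < 0 → take C=(5.8273,-5.9975) (cross=-31.433)
ex = (C−B)/|BC| = (0.8587,-0.5124); ey = (0.5124,0.8587)
P = B + 3.34·ex + -1.13·ey = (2.9641,-5.6049)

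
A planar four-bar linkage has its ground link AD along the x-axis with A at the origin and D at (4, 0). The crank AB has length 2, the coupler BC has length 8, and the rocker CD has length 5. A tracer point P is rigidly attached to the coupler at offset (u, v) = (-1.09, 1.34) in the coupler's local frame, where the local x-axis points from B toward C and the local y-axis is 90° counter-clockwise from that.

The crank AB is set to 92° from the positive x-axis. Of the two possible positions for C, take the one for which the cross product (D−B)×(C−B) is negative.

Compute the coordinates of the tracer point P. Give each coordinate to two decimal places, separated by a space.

0.57 3.60

A=(0,0), D=(4.00,0)
B = A + 2.00·(cos92°, sin92°) = (-0.0698, 1.9988)
|BD| = 4.5341
circle(B,8.00) ∩ circle(D,5.00): a=6.5678, h=4.5677
  candidates: C₊=(7.8390,3.2035) cross=20.711; C₋=(3.8118,-4.9965) cross=-20.711
  mode - wants cross < 0 → take C=(3.8118,-4.9965) (cross=-20.711)
ex = (C−B)/|BC| = (0.4852,-0.8744); ey = (0.8744,0.4852)
P = B + -1.09·ex + 1.34·ey = (0.5730,3.6020)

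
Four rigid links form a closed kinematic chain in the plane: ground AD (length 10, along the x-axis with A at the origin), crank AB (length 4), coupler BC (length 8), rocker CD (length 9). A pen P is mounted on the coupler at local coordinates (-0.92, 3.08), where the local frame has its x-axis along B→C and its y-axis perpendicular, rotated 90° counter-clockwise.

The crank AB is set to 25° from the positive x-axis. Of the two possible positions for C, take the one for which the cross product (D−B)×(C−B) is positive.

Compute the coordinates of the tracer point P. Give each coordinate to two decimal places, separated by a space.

0.49 2.40

A=(0,0), D=(10.00,0)
B = A + 4.00·(cos25°, sin25°) = (3.6252, 1.6905)
|BD| = 6.5951
circle(B,8.00) ∩ circle(D,9.00): a=2.0087, h=7.7437
  candidates: C₊=(7.5517,8.6606) cross=51.071; C₋=(3.5820,-6.3094) cross=-51.071
  mode + wants cross > 0 → take C=(7.5517,8.6606) (cross=51.071)
ex = (C−B)/|BC| = (0.4908,0.8713); ey = (-0.8713,0.4908)
P = B + -0.92·ex + 3.08·ey = (0.4902,2.4006)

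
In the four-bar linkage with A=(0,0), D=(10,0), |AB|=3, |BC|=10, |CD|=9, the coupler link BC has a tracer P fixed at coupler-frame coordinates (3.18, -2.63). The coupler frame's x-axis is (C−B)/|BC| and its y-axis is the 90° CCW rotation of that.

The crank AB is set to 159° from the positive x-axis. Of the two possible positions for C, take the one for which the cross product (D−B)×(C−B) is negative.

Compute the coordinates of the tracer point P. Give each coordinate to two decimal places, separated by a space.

-2.70 -3.05

A=(0,0), D=(10.00,0)
B = A + 3.00·(cos159°, sin159°) = (-2.8007, 1.0751)
|BD| = 12.8458
circle(B,10.00) ∩ circle(D,9.00): a=7.1624, h=6.9785
  candidates: C₊=(4.9206,7.4297) cross=89.644; C₋=(3.7525,-6.4784) cross=-89.644
  mode - wants cross < 0 → take C=(3.7525,-6.4784) (cross=-89.644)
ex = (C−B)/|BC| = (0.6553,-0.7553); ey = (0.7553,0.6553)
P = B + 3.18·ex + -2.63·ey = (-2.7034,-3.0504)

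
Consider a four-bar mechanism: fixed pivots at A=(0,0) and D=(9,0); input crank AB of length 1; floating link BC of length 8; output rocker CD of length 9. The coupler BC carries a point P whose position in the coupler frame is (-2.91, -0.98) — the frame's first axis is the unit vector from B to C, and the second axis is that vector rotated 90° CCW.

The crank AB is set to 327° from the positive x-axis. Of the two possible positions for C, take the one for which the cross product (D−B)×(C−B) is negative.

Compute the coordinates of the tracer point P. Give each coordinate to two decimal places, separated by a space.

A=(0,0), D=(9.00,0)
B = A + 1.00·(cos327°, sin327°) = (0.8387, -0.5446)
|BD| = 8.1795
circle(B,8.00) ∩ circle(D,9.00): a=3.0506, h=7.3955
  candidates: C₊=(3.3900,7.0376) cross=60.492; C₋=(4.3749,-7.7206) cross=-60.492
  mode - wants cross < 0 → take C=(4.3749,-7.7206) (cross=-60.492)
ex = (C−B)/|BC| = (0.4420,-0.8970); ey = (0.8970,0.4420)
P = B + -2.91·ex + -0.98·ey = (-1.3267,1.6324)

-1.33 1.63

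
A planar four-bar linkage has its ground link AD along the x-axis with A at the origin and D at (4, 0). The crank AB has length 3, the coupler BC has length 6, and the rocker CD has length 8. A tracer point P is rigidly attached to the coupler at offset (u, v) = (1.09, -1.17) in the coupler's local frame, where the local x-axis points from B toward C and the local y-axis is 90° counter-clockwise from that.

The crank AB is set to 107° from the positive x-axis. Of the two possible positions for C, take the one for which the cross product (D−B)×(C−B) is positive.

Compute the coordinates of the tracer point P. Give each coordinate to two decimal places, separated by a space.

A=(0,0), D=(4.00,0)
B = A + 3.00·(cos107°, sin107°) = (-0.8771, 2.8689)
|BD| = 5.6583
circle(B,6.00) ∩ circle(D,8.00): a=0.3550, h=5.9895
  candidates: C₊=(2.4656,7.8515) cross=33.891; C₋=(-3.6080,-2.4736) cross=-33.891
  mode + wants cross > 0 → take C=(2.4656,7.8515) (cross=33.891)
ex = (C−B)/|BC| = (0.5571,0.8304); ey = (-0.8304,0.5571)
P = B + 1.09·ex + -1.17·ey = (0.7018,3.1222)

0.70 3.12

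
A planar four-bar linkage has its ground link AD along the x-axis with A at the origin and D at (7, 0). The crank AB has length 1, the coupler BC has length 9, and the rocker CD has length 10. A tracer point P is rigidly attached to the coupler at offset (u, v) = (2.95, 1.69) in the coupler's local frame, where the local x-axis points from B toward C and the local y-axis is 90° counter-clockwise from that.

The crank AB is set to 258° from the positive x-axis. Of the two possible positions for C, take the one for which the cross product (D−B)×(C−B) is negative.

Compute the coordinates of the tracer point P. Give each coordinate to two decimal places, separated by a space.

A=(0,0), D=(7.00,0)
B = A + 1.00·(cos258°, sin258°) = (-0.2079, -0.9781)
|BD| = 7.2740
circle(B,9.00) ∩ circle(D,10.00): a=2.3310, h=8.6929
  candidates: C₊=(0.9329,7.9493) cross=63.232; C₋=(3.2708,-9.2786) cross=-63.232
  mode - wants cross < 0 → take C=(3.2708,-9.2786) (cross=-63.232)
ex = (C−B)/|BC| = (0.3865,-0.9223); ey = (0.9223,0.3865)
P = B + 2.95·ex + 1.69·ey = (2.4910,-3.0456)

2.49 -3.05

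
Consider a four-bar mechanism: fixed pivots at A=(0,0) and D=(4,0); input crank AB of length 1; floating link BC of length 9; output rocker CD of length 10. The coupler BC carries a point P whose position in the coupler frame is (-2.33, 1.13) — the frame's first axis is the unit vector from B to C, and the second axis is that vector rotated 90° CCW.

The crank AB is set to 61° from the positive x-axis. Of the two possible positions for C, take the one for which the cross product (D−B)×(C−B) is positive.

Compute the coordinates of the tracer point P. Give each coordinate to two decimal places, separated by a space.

A=(0,0), D=(4.00,0)
B = A + 1.00·(cos61°, sin61°) = (0.4848, 0.8746)
|BD| = 3.6224
circle(B,9.00) ∩ circle(D,10.00): a=-0.8114, h=8.9633
  candidates: C₊=(1.8616,9.7687) cross=32.469; C₋=(-2.4668,-7.6276) cross=-32.469
  mode + wants cross > 0 → take C=(1.8616,9.7687) (cross=32.469)
ex = (C−B)/|BC| = (0.1530,0.9882); ey = (-0.9882,0.1530)
P = B + -2.33·ex + 1.13·ey = (-0.9883,-1.2551)

-0.99 -1.26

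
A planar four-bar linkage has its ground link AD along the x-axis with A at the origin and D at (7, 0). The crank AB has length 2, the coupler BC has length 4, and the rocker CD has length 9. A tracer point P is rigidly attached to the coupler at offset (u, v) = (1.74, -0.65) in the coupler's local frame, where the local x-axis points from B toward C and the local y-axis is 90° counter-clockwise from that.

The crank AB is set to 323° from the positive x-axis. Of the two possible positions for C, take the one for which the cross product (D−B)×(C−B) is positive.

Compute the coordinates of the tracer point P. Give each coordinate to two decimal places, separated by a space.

A=(0,0), D=(7.00,0)
B = A + 2.00·(cos323°, sin323°) = (1.5973, -1.2036)
|BD| = 5.5352
circle(B,4.00) ∩ circle(D,9.00): a=-3.1039, h=2.5230
  candidates: C₊=(-1.9810,0.5840) cross=13.965; C₋=(-0.8838,-4.3412) cross=-13.965
  mode + wants cross > 0 → take C=(-1.9810,0.5840) (cross=13.965)
ex = (C−B)/|BC| = (-0.8946,0.4469); ey = (-0.4469,-0.8946)
P = B + 1.74·ex + -0.65·ey = (0.3312,0.1555)

0.33 0.16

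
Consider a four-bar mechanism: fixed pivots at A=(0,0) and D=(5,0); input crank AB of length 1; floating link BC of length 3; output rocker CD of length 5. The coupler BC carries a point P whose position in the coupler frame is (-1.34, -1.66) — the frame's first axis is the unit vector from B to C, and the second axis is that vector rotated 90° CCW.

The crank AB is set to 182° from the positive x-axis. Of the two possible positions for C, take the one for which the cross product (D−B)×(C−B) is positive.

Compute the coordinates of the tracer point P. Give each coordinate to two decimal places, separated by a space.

-0.35 -2.07

A=(0,0), D=(5.00,0)
B = A + 1.00·(cos182°, sin182°) = (-0.9994, -0.0349)
|BD| = 5.9995
circle(B,3.00) ∩ circle(D,5.00): a=1.6663, h=2.4947
  candidates: C₊=(0.6524,2.4694) cross=14.967; C₋=(0.6814,-2.5198) cross=-14.967
  mode + wants cross > 0 → take C=(0.6524,2.4694) (cross=14.967)
ex = (C−B)/|BC| = (0.5506,0.8348); ey = (-0.8348,0.5506)
P = B + -1.34·ex + -1.66·ey = (-0.3514,-2.0675)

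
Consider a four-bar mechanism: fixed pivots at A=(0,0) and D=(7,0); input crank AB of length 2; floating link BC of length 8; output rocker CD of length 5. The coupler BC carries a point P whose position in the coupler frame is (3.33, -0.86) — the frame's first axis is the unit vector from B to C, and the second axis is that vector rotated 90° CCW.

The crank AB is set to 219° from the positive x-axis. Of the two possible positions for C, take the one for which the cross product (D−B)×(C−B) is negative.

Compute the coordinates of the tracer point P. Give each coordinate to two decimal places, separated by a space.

1.05 -3.51

A=(0,0), D=(7.00,0)
B = A + 2.00·(cos219°, sin219°) = (-1.5543, -1.2586)
|BD| = 8.6464
circle(B,8.00) ∩ circle(D,5.00): a=6.5785, h=4.5523
  candidates: C₊=(4.2914,4.2028) cross=39.361; C₋=(5.6168,-4.8049) cross=-39.361
  mode - wants cross < 0 → take C=(5.6168,-4.8049) (cross=-39.361)
ex = (C−B)/|BC| = (0.8964,-0.4433); ey = (0.4433,0.8964)
P = B + 3.33·ex + -0.86·ey = (1.0494,-3.5056)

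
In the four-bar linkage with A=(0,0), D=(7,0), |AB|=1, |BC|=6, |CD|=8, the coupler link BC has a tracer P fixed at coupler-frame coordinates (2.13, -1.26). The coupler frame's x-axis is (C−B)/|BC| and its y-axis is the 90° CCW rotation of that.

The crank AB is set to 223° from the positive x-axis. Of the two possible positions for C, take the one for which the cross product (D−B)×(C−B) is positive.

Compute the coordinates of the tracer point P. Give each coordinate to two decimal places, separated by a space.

1.04 1.04

A=(0,0), D=(7.00,0)
B = A + 1.00·(cos223°, sin223°) = (-0.7314, -0.6820)
|BD| = 7.7614
circle(B,6.00) ∩ circle(D,8.00): a=2.0769, h=5.6291
  candidates: C₊=(0.8429,5.1078) cross=43.689; C₋=(1.8321,-6.1068) cross=-43.689
  mode + wants cross > 0 → take C=(0.8429,5.1078) (cross=43.689)
ex = (C−B)/|BC| = (0.2624,0.9650); ey = (-0.9650,0.2624)
P = B + 2.13·ex + -1.26·ey = (1.0434,1.0428)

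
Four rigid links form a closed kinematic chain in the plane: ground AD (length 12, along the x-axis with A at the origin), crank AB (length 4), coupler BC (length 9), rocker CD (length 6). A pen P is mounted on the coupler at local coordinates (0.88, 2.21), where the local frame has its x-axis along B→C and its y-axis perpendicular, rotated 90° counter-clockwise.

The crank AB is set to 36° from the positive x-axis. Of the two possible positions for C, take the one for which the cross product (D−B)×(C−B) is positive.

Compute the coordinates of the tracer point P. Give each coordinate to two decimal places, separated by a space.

A=(0,0), D=(12.00,0)
B = A + 4.00·(cos36°, sin36°) = (3.2361, 2.3511)
|BD| = 9.0738
circle(B,9.00) ∩ circle(D,6.00): a=7.0166, h=5.6363
  candidates: C₊=(11.4734,5.9768) cross=51.143; C₋=(8.5526,-4.9107) cross=-51.143
  mode + wants cross > 0 → take C=(11.4734,5.9768) (cross=51.143)
ex = (C−B)/|BC| = (0.9153,0.4029); ey = (-0.4029,0.9153)
P = B + 0.88·ex + 2.21·ey = (3.1512,4.7284)

3.15 4.73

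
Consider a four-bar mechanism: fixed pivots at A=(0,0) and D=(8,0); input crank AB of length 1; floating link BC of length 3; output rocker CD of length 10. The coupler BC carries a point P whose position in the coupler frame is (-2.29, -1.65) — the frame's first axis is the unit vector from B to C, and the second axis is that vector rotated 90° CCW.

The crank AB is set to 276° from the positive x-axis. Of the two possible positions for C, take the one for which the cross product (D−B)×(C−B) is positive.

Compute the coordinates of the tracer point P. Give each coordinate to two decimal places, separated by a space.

2.87 -1.56

A=(0,0), D=(8.00,0)
B = A + 1.00·(cos276°, sin276°) = (0.1045, -0.9945)
|BD| = 7.9579
circle(B,3.00) ∩ circle(D,10.00): a=-1.7387, h=2.4448
  candidates: C₊=(-1.9261,1.2138) cross=19.455; C₋=(-1.3150,-3.6374) cross=-19.455
  mode + wants cross > 0 → take C=(-1.9261,1.2138) (cross=19.455)
ex = (C−B)/|BC| = (-0.6769,0.7361); ey = (-0.7361,-0.6769)
P = B + -2.29·ex + -1.65·ey = (2.8691,-1.5634)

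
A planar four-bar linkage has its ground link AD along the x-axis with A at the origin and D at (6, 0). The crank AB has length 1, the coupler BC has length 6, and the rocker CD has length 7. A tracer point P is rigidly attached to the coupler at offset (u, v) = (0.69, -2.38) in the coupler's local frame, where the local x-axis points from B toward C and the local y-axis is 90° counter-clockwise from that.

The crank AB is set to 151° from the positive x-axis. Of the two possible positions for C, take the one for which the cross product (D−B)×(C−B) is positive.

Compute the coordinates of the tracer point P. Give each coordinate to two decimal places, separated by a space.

1.54 -0.05

A=(0,0), D=(6.00,0)
B = A + 1.00·(cos151°, sin151°) = (-0.8746, 0.4848)
|BD| = 6.8917
circle(B,6.00) ∩ circle(D,7.00): a=2.5027, h=5.4531
  candidates: C₊=(2.0055,5.7484) cross=37.581; C₋=(1.2383,-5.1309) cross=-37.581
  mode + wants cross > 0 → take C=(2.0055,5.7484) (cross=37.581)
ex = (C−B)/|BC| = (0.4800,0.8773); ey = (-0.8773,0.4800)
P = B + 0.69·ex + -2.38·ey = (1.5445,-0.0523)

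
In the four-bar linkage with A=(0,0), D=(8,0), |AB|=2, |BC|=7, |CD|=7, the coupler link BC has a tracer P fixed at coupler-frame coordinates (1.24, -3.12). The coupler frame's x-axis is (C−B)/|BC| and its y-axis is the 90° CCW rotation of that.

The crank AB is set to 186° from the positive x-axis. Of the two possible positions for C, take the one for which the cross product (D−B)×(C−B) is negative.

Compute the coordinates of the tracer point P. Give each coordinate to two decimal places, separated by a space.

-3.22 -3.33

A=(0,0), D=(8.00,0)
B = A + 2.00·(cos186°, sin186°) = (-1.9890, -0.2091)
|BD| = 9.9912
circle(B,7.00) ∩ circle(D,7.00): a=4.9956, h=4.9035
  candidates: C₊=(2.9029,4.7978) cross=48.992; C₋=(3.1081,-5.0069) cross=-48.992
  mode - wants cross < 0 → take C=(3.1081,-5.0069) (cross=-48.992)
ex = (C−B)/|BC| = (0.7282,-0.6854); ey = (0.6854,0.7282)
P = B + 1.24·ex + -3.12·ey = (-3.2246,-3.3308)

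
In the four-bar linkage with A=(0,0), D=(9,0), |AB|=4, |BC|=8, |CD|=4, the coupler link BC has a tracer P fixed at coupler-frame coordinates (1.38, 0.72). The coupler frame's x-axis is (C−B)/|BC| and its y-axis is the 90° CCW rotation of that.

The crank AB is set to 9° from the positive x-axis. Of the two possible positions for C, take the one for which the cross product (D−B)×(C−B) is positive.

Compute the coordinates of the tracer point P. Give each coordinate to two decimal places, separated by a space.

5.05 1.73

A=(0,0), D=(9.00,0)
B = A + 4.00·(cos9°, sin9°) = (3.9508, 0.6257)
|BD| = 5.0879
circle(B,8.00) ∩ circle(D,4.00): a=7.2610, h=3.3582
  candidates: C₊=(11.5697,3.0654) cross=17.086; C₋=(10.7437,-3.6000) cross=-17.086
  mode + wants cross > 0 → take C=(11.5697,3.0654) (cross=17.086)
ex = (C−B)/|BC| = (0.9524,0.3050); ey = (-0.3050,0.9524)
P = B + 1.38·ex + 0.72·ey = (5.0454,1.7323)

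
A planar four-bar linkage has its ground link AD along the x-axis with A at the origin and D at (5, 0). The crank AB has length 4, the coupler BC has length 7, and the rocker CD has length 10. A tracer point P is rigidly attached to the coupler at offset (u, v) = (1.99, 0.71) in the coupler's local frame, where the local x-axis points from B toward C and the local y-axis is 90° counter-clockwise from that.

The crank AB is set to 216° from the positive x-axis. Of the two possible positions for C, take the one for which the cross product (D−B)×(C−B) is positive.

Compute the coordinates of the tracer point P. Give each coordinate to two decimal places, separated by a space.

A=(0,0), D=(5.00,0)
B = A + 4.00·(cos216°, sin216°) = (-3.2361, -2.3511)
|BD| = 8.5651
circle(B,7.00) ∩ circle(D,10.00): a=1.3053, h=6.8772
  candidates: C₊=(-3.8687,4.6202) cross=58.904; C₋=(-0.0931,-8.6059) cross=-58.904
  mode + wants cross > 0 → take C=(-3.8687,4.6202) (cross=58.904)
ex = (C−B)/|BC| = (-0.0904,0.9959); ey = (-0.9959,-0.0904)
P = B + 1.99·ex + 0.71·ey = (-4.1230,-0.4335)

-4.12 -0.43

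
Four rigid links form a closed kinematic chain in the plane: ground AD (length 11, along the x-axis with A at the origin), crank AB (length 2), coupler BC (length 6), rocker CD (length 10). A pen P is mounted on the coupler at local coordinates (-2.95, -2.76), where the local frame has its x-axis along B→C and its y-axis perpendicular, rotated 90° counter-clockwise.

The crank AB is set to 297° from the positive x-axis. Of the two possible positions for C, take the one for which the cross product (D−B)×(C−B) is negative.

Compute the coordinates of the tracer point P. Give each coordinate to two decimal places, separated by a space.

A=(0,0), D=(11.00,0)
B = A + 2.00·(cos297°, sin297°) = (0.9080, -1.7820)
|BD| = 10.2481
circle(B,6.00) ∩ circle(D,10.00): a=2.0016, h=5.6563
  candidates: C₊=(1.8955,4.1362) cross=57.967; C₋=(3.8626,-7.0041) cross=-57.967
  mode - wants cross < 0 → take C=(3.8626,-7.0041) (cross=-57.967)
ex = (C−B)/|BC| = (0.4924,-0.8703); ey = (0.8703,0.4924)
P = B + -2.95·ex + -2.76·ey = (-2.9469,-0.5736)

-2.95 -0.57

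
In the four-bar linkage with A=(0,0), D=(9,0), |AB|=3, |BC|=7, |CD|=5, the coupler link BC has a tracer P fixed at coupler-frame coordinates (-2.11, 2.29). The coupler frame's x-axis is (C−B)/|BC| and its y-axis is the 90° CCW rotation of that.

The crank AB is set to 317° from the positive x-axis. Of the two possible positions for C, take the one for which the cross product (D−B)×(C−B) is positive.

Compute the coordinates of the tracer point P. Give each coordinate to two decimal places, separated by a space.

-0.86 -2.63

A=(0,0), D=(9.00,0)
B = A + 3.00·(cos317°, sin317°) = (2.1941, -2.0460)
|BD| = 7.1068
circle(B,7.00) ∩ circle(D,5.00): a=5.2419, h=4.6392
  candidates: C₊=(5.8785,3.9059) cross=32.970; C₋=(8.5496,-4.9797) cross=-32.970
  mode + wants cross > 0 → take C=(5.8785,3.9059) (cross=32.970)
ex = (C−B)/|BC| = (0.5263,0.8503); ey = (-0.8503,0.5263)
P = B + -2.11·ex + 2.29·ey = (-0.8636,-2.6347)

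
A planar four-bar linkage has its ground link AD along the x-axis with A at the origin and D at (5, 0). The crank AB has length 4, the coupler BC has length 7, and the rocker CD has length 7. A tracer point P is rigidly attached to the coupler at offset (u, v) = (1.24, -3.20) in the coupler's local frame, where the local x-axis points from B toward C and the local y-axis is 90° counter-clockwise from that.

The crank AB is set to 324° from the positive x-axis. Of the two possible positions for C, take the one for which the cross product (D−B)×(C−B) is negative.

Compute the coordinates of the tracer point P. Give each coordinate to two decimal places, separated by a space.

3.02 -5.78

A=(0,0), D=(5.00,0)
B = A + 4.00·(cos324°, sin324°) = (3.2361, -2.3511)
|BD| = 2.9393
circle(B,7.00) ∩ circle(D,7.00): a=1.4696, h=6.8440
  candidates: C₊=(-1.3565,2.9317) cross=20.116; C₋=(9.5926,-5.2828) cross=-20.116
  mode - wants cross < 0 → take C=(9.5926,-5.2828) (cross=-20.116)
ex = (C−B)/|BC| = (0.9081,-0.4188); ey = (0.4188,0.9081)
P = B + 1.24·ex + -3.20·ey = (3.0219,-5.7763)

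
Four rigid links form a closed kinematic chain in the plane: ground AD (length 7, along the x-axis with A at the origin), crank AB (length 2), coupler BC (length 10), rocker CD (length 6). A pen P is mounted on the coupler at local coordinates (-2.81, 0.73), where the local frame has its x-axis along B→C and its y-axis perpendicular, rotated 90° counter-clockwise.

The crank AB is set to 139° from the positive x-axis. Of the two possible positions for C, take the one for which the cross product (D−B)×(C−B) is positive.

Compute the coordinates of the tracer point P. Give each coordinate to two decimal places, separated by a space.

-4.33 0.64

A=(0,0), D=(7.00,0)
B = A + 2.00·(cos139°, sin139°) = (-1.5094, 1.3121)
|BD| = 8.6100
circle(B,10.00) ∩ circle(D,6.00): a=8.0216, h=5.9711
  candidates: C₊=(7.3285,5.9910) cross=51.411; C₋=(5.5085,-5.8117) cross=-51.411
  mode + wants cross > 0 → take C=(7.3285,5.9910) (cross=51.411)
ex = (C−B)/|BC| = (0.8838,0.4679); ey = (-0.4679,0.8838)
P = B + -2.81·ex + 0.73·ey = (-4.3344,0.6425)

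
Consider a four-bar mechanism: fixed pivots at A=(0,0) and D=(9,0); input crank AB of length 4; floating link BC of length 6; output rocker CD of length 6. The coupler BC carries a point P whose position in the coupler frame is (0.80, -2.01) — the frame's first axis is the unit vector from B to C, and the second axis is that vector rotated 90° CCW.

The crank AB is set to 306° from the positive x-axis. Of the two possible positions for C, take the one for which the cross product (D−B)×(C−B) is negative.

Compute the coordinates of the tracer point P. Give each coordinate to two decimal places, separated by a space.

2.19 -5.39

A=(0,0), D=(9.00,0)
B = A + 4.00·(cos306°, sin306°) = (2.3511, -3.2361)
|BD| = 7.3946
circle(B,6.00) ∩ circle(D,6.00): a=3.6973, h=4.7255
  candidates: C₊=(3.6076,2.6309) cross=34.943; C₋=(7.7436,-5.8670) cross=-34.943
  mode - wants cross < 0 → take C=(7.7436,-5.8670) (cross=-34.943)
ex = (C−B)/|BC| = (0.8987,-0.4385); ey = (0.4385,0.8987)
P = B + 0.80·ex + -2.01·ey = (2.1888,-5.3933)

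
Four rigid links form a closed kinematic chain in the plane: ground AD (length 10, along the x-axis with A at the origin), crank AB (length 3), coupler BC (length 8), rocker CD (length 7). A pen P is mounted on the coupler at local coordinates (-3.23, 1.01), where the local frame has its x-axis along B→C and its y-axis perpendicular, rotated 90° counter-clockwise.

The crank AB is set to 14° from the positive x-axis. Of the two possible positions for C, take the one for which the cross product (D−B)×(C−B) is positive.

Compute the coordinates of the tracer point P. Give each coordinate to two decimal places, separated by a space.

0.03 -1.05

A=(0,0), D=(10.00,0)
B = A + 3.00·(cos14°, sin14°) = (2.9109, 0.7258)
|BD| = 7.1262
circle(B,8.00) ∩ circle(D,7.00): a=4.6155, h=6.5343
  candidates: C₊=(8.1679,6.7560) cross=46.564; C₋=(6.8369,-6.2446) cross=-46.564
  mode + wants cross > 0 → take C=(8.1679,6.7560) (cross=46.564)
ex = (C−B)/|BC| = (0.6571,0.7538); ey = (-0.7538,0.6571)
P = B + -3.23·ex + 1.01·ey = (0.0270,-1.0452)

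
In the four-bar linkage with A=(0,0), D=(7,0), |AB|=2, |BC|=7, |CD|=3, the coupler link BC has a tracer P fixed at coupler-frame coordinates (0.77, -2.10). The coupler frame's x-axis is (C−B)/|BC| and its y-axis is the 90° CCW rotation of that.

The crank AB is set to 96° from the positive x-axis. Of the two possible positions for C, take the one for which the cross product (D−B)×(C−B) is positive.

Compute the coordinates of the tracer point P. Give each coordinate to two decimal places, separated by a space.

A=(0,0), D=(7.00,0)
B = A + 2.00·(cos96°, sin96°) = (-0.2091, 1.9890)
|BD| = 7.4784
circle(B,7.00) ∩ circle(D,3.00): a=6.4136, h=2.8047
  candidates: C₊=(6.7195,2.9869) cross=20.974; C₋=(5.2275,-2.4204) cross=-20.974
  mode + wants cross > 0 → take C=(6.7195,2.9869) (cross=20.974)
ex = (C−B)/|BC| = (0.9898,0.1425); ey = (-0.1425,0.9898)
P = B + 0.77·ex + -2.10·ey = (0.8524,0.0202)

0.85 0.02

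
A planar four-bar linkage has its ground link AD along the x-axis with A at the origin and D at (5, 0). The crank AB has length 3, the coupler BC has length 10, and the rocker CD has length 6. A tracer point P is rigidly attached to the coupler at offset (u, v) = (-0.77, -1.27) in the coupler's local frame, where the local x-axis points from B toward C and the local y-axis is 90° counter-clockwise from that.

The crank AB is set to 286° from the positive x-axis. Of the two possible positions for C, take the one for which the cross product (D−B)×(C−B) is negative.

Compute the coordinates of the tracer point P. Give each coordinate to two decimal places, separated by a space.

A=(0,0), D=(5.00,0)
B = A + 3.00·(cos286°, sin286°) = (0.8269, -2.8838)
|BD| = 5.0726
circle(B,10.00) ∩ circle(D,6.00): a=8.8447, h=4.6659
  candidates: C₊=(5.4507,5.9830) cross=23.668; C₋=(10.7559,-1.6940) cross=-23.668
  mode - wants cross < 0 → take C=(10.7559,-1.6940) (cross=-23.668)
ex = (C−B)/|BC| = (0.9929,0.1190); ey = (-0.1190,0.9929)
P = B + -0.77·ex + -1.27·ey = (0.2135,-4.2364)

0.21 -4.24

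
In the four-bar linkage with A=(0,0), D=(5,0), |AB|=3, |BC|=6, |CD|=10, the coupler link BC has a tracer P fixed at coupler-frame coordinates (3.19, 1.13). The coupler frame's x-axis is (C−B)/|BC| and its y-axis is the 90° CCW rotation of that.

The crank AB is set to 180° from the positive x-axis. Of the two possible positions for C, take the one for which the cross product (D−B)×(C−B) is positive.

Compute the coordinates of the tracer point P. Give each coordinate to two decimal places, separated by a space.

-4.13 3.19

A=(0,0), D=(5.00,0)
B = A + 3.00·(cos180°, sin180°) = (-3.0000, 0.0000)
|BD| = 8.0000
circle(B,6.00) ∩ circle(D,10.00): a=0.0000, h=6.0000
  candidates: C₊=(-3.0000,6.0000) cross=48.000; C₋=(-3.0000,-6.0000) cross=-48.000
  mode + wants cross > 0 → take C=(-3.0000,6.0000) (cross=48.000)
ex = (C−B)/|BC| = (0.0000,1.0000); ey = (-1.0000,0.0000)
P = B + 3.19·ex + 1.13·ey = (-4.1300,3.1900)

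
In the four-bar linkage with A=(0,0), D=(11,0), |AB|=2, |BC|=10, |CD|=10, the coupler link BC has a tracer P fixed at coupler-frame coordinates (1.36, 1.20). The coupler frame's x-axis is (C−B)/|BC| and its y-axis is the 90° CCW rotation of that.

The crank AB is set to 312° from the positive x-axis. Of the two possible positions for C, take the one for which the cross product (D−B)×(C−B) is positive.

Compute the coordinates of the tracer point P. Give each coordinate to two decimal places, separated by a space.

0.69 0.21

A=(0,0), D=(11.00,0)
B = A + 2.00·(cos312°, sin312°) = (1.3383, -1.4863)
|BD| = 9.7754
circle(B,10.00) ∩ circle(D,10.00): a=4.8877, h=8.7241
  candidates: C₊=(4.8427,7.8796) cross=85.282; C₋=(7.4956,-9.3658) cross=-85.282
  mode + wants cross > 0 → take C=(4.8427,7.8796) (cross=85.282)
ex = (C−B)/|BC| = (0.3504,0.9366); ey = (-0.9366,0.3504)
P = B + 1.36·ex + 1.20·ey = (0.6910,0.2080)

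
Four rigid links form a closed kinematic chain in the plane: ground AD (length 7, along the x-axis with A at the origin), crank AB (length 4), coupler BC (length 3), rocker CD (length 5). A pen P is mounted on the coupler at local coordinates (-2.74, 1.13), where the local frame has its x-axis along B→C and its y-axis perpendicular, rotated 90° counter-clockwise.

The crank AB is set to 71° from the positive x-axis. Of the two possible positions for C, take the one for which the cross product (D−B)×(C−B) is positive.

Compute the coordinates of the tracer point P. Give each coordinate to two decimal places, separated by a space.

-1.57 4.53

A=(0,0), D=(7.00,0)
B = A + 4.00·(cos71°, sin71°) = (1.3023, 3.7821)
|BD| = 6.8387
circle(B,3.00) ∩ circle(D,5.00): a=2.2496, h=1.9848
  candidates: C₊=(4.2742,4.1916) cross=13.574; C₋=(2.0788,0.8843) cross=-13.574
  mode + wants cross > 0 → take C=(4.2742,4.1916) (cross=13.574)
ex = (C−B)/|BC| = (0.9906,0.1365); ey = (-0.1365,0.9906)
P = B + -2.74·ex + 1.13·ey = (-1.5663,4.5274)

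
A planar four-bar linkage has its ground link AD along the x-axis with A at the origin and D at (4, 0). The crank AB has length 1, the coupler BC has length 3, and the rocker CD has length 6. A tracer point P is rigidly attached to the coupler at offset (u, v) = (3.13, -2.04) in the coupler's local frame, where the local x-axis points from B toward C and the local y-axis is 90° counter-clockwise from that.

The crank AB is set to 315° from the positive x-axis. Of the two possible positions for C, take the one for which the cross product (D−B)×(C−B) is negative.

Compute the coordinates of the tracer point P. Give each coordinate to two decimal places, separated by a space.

-2.84 -1.88

A=(0,0), D=(4.00,0)
B = A + 1.00·(cos315°, sin315°) = (0.7071, -0.7071)
|BD| = 3.3680
circle(B,3.00) ∩ circle(D,6.00): a=-2.3244, h=1.8966
  candidates: C₊=(-1.9637,0.6593) cross=6.388; C₋=(-1.1673,-3.0495) cross=-6.388
  mode - wants cross < 0 → take C=(-1.1673,-3.0495) (cross=-6.388)
ex = (C−B)/|BC| = (-0.6248,-0.7808); ey = (0.7808,-0.6248)
P = B + 3.13·ex + -2.04·ey = (-2.8413,-1.8764)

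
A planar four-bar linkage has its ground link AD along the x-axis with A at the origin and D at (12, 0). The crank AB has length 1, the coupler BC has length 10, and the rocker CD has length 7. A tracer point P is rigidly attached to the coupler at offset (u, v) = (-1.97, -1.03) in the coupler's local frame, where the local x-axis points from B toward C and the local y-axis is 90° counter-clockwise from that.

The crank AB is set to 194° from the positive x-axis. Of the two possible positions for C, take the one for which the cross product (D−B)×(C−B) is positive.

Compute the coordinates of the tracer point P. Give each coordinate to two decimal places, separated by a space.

-2.05 -2.19

A=(0,0), D=(12.00,0)
B = A + 1.00·(cos194°, sin194°) = (-0.9703, -0.2419)
|BD| = 12.9726
circle(B,10.00) ∩ circle(D,7.00): a=8.4520, h=5.3446
  candidates: C₊=(7.3805,5.2593) cross=69.333; C₋=(7.5799,-5.4279) cross=-69.333
  mode + wants cross > 0 → take C=(7.3805,5.2593) (cross=69.333)
ex = (C−B)/|BC| = (0.8351,0.5501); ey = (-0.5501,0.8351)
P = B + -1.97·ex + -1.03·ey = (-2.0488,-2.1858)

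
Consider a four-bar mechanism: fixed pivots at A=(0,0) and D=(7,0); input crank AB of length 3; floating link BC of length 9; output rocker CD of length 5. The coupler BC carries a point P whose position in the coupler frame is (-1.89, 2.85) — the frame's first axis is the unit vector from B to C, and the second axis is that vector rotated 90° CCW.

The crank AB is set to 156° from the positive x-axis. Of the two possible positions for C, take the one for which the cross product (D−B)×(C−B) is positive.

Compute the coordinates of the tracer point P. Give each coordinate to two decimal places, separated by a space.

A=(0,0), D=(7.00,0)
B = A + 3.00·(cos156°, sin156°) = (-2.7406, 1.2202)
|BD| = 9.8168
circle(B,9.00) ∩ circle(D,5.00): a=7.7606, h=4.5577
  candidates: C₊=(5.5263,4.7779) cross=44.742; C₋=(4.3933,-4.2668) cross=-44.742
  mode + wants cross > 0 → take C=(5.5263,4.7779) (cross=44.742)
ex = (C−B)/|BC| = (0.9186,0.3953); ey = (-0.3953,0.9186)
P = B + -1.89·ex + 2.85·ey = (-5.6033,3.0910)

-5.60 3.09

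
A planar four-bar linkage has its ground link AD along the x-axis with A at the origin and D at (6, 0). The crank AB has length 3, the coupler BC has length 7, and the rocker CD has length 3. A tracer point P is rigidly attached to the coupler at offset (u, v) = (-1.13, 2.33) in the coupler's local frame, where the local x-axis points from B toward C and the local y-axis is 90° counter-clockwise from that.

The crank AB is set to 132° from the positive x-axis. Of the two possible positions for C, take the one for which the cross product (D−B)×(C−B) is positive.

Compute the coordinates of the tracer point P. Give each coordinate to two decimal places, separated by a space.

A=(0,0), D=(6.00,0)
B = A + 3.00·(cos132°, sin132°) = (-2.0074, 2.2294)
|BD| = 8.3120
circle(B,7.00) ∩ circle(D,3.00): a=6.5622, h=2.4368
  candidates: C₊=(4.9679,2.8169) cross=20.255; C₋=(3.6607,-1.8782) cross=-20.255
  mode + wants cross > 0 → take C=(4.9679,2.8169) (cross=20.255)
ex = (C−B)/|BC| = (0.9965,0.0839); ey = (-0.0839,0.9965)
P = B + -1.13·ex + 2.33·ey = (-3.3289,4.4564)

-3.33 4.46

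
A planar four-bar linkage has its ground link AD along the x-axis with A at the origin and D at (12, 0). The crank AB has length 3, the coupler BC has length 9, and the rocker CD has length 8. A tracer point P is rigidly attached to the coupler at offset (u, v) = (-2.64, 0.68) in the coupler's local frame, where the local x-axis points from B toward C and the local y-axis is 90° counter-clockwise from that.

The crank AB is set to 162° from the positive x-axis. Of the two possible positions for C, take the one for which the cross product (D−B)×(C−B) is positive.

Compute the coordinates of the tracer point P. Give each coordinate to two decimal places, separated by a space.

-5.55 0.50

A=(0,0), D=(12.00,0)
B = A + 3.00·(cos162°, sin162°) = (-2.8532, 0.9271)
|BD| = 14.8821
circle(B,9.00) ∩ circle(D,8.00): a=8.0122, h=4.0994
  candidates: C₊=(5.3988,4.5193) cross=61.007; C₋=(4.8881,-3.6635) cross=-61.007
  mode + wants cross > 0 → take C=(5.3988,4.5193) (cross=61.007)
ex = (C−B)/|BC| = (0.9169,0.3991); ey = (-0.3991,0.9169)
P = B + -2.64·ex + 0.68·ey = (-5.5452,0.4968)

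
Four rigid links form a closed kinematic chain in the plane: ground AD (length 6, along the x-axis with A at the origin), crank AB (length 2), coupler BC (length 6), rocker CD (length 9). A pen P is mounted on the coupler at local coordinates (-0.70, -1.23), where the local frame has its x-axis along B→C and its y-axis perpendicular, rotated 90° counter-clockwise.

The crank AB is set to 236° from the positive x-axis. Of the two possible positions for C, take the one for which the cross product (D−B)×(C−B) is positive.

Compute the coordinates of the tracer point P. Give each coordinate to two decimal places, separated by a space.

0.19 -2.19

A=(0,0), D=(6.00,0)
B = A + 2.00·(cos236°, sin236°) = (-1.1184, -1.6581)
|BD| = 7.3089
circle(B,6.00) ∩ circle(D,9.00): a=0.5760, h=5.9723
  candidates: C₊=(-1.9122,4.2892) cross=43.651; C₋=(0.7975,-7.3440) cross=-43.651
  mode + wants cross > 0 → take C=(-1.9122,4.2892) (cross=43.651)
ex = (C−B)/|BC| = (-0.1323,0.9912); ey = (-0.9912,-0.1323)
P = B + -0.70·ex + -1.23·ey = (0.1934,-2.1892)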